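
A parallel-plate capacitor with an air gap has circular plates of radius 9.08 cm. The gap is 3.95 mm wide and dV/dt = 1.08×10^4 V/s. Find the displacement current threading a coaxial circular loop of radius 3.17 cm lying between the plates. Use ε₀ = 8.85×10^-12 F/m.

With E = V/d, dE/dt = 2.734×10^6 V/(m·s) and πR² = 0.02590 m², giving I_d = ε₀ πR² dE/dt = 6.267×10^-7 A.
Since J_d is uniform, the enclosed fraction is (r/R)² = 0.1219, giving I_d,enc = 7.64×10^-8 A.

7.64×10^-8 A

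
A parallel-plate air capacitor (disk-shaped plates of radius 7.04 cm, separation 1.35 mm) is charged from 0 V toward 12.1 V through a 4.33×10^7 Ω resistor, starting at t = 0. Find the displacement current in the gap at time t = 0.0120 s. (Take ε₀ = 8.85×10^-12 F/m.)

1.85×10^-8 A

With C = ε₀A/d = (8.85×10^-12)(0.01557)/(1.35×10^-3) = 1.021×10^-10 F, the time constant is τ = RC = 4.421×10^-3 s, so t/τ = 2.714 and e^(−t/τ) = 0.06627.
I_d = I_cond = (V₀/R) e^(−t/τ) = (2.794×10^-7)(0.06627) = 1.85×10^-8 A.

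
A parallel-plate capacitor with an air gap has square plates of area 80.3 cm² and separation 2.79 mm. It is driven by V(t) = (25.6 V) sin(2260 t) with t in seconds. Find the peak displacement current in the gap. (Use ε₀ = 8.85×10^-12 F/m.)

1.47×10^-6 A

The displacement current equals the conduction current C dV/dt, which peaks at C V₀ ω.
With C = ε₀A/d = (8.85×10^-12)(8.03×10^-3)/(2.79×10^-3) = 2.547×10^-11 F and ω = 2260 rad/s, I_d,max = (2.547×10^-11)(25.6)(2260) = 1.47×10^-6 A.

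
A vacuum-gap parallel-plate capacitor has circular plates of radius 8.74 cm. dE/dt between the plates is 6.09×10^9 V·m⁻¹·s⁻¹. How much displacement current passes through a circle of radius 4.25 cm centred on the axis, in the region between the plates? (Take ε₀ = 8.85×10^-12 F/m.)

3.06×10^-4 A

I_d = ε₀ dΦ_E/dt = ε₀ πR² (dE/dt) = (8.85×10^-12)(0.02400)(6.09×10^9) = 1.294×10^-3 A through the full plate area.
Since J_d is uniform, the enclosed fraction is (r/R)² = 0.2365, giving I_d,enc = 3.06×10^-4 A.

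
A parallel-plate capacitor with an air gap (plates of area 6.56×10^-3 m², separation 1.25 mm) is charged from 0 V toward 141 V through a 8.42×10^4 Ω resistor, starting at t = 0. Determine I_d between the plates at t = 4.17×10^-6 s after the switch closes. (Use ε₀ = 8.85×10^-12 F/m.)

5.77×10^-4 A

C = ε₀A/d = (8.85×10^-12)(6.56×10^-3)/(1.25×10^-3) = 4.644×10^-11 F and τ = RC = 3.910×10^-6 s. I_d in the gap equals the RC charging current.
I_d(t) = (V₀/R) e^(−t/τ) = 1.675×10^-3 · e^(−1.066) = 5.77×10^-4 A.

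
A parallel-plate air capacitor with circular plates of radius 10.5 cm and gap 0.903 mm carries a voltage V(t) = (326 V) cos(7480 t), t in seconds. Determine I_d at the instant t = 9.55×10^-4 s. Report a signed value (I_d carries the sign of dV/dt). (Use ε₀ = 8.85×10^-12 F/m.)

-6.27×10^-4 A

dV/dt = (326)(7480)·−sin(7.1434) = -1.848×10^6 V/s.
I_d = C dV/dt with C = ε₀A/d = (8.85×10^-12)(0.03464)/(9.03×10^-4) = 3.395×10^-10 F, so I_d = (3.395×10^-10)(-1.848×10^6) = -6.27×10^-4 A.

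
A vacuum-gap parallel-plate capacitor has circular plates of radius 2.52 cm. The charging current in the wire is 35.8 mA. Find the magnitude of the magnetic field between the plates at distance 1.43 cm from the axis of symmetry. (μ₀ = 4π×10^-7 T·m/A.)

By continuity the displacement current in the gap matches the conduction current: I_d = 0.0358 A.
An Ampèrian loop of radius r encloses a fraction (r/R)² of I_d. Then B·2πr = μ₀ I_d (r/R)², giving B = μ₀ I_d r/(2πR²) = 1.61×10^-7 T.

1.61×10^-7 T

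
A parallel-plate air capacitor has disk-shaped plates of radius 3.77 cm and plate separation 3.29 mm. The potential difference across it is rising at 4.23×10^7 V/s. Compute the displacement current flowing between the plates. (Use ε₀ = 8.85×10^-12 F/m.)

The displacement current equals the charging current C dV/dt. With C = ε₀A/d = (8.85×10^-12)(4.465×10^-3)/(3.29×10^-3) = 1.201×10^-11 F, I_d = (1.201×10^-11)(4.23×10^7) = 5.08×10^-4 A.

5.08×10^-4 A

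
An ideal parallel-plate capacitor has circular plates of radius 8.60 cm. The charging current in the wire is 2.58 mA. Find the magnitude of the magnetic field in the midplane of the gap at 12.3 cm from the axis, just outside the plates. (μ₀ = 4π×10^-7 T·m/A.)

4.20×10^-9 T

By continuity the displacement current in the gap matches the conduction current: I_d = 2.58×10^-3 A.
With r > R the enclosed displacement current is the full I_d; B = μ₀ I_d / (2πr) = 4.20×10^-9 T.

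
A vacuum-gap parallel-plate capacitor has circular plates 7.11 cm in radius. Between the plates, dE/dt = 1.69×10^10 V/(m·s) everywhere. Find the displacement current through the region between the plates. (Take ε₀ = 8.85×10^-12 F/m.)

The displacement current is ε₀ times dΦ_E/dt = ε₀ A dE/dt = (8.85×10^-12)(0.01588)(1.69×10^10) = 2.38×10^-3 A.

2.38×10^-3 A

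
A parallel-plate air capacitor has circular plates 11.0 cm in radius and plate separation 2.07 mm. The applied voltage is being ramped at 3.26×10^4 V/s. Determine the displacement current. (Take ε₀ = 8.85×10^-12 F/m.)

5.30×10^-6 A

C = ε₀A/d = (8.85×10^-12)(0.03801)/(2.07×10^-3) = 1.625×10^-10 F.
I_d = C dV/dt = (1.625×10^-10)(3.26×10^4) = 5.30×10^-6 A.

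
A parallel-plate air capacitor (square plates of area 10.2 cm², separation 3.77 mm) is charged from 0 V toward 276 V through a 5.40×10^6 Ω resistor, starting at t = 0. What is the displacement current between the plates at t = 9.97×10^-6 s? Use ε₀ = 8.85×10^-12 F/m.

C = ε₀A/d = (8.85×10^-12)(1.02×10^-3)/(3.77×10^-3) = 2.394×10^-12 F and τ = RC = 1.293×10^-5 s. I_d in the gap equals the RC charging current.
I_d(t) = (V₀/R) e^(−t/τ) = 5.111×10^-5 · e^(−0.7711) = 2.36×10^-5 A.

2.36×10^-5 A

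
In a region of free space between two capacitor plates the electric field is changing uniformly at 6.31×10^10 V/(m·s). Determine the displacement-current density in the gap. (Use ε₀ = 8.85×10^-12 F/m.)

The displacement-current density is ε₀ ∂E/∂t = (8.85×10^-12)(6.31×10^10) = 0.558 A/m².

0.558 A/m²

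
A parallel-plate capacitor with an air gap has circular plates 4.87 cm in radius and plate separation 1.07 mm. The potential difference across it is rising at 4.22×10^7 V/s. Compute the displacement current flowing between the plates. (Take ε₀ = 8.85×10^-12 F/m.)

E = V/d so dE/dt = (dV/dt)/d = 3.944×10^10 V/(m·s), and I_d = ε₀ A dE/dt = (8.85×10^-12)(7.451×10^-3)(3.944×10^10) = 2.60×10^-3 A.

2.60×10^-3 A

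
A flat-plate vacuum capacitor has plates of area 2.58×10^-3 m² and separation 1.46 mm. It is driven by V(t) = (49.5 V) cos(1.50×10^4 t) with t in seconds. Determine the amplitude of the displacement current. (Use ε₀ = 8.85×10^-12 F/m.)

1.16×10^-5 A

(dE/dt)_max = V₀ω/d = 5.086×10^8 V/(m·s); ω = 1.50×10^4 rad/s.
I_d,max = ε₀ A (dE/dt)_max = (8.85×10^-12)(2.58×10^-3)(5.086×10^8) = 1.16×10^-5 A.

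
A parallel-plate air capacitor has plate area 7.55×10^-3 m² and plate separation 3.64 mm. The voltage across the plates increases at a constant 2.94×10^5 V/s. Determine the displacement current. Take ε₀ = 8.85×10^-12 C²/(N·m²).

5.40×10^-6 A

C = ε₀A/d = (8.85×10^-12)(7.55×10^-3)/(3.64×10^-3) = 1.836×10^-11 F.
I_d = C dV/dt = (1.836×10^-11)(2.94×10^5) = 5.40×10^-6 A.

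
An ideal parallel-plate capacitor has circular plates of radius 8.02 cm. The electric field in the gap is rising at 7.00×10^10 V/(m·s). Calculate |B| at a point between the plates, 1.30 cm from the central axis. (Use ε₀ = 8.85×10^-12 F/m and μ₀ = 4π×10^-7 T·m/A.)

I_d = ε₀ dΦ_E/dt = ε₀ πR² (dE/dt) = (8.85×10^-12)(0.02021)(7.00×10^10) = 0.01252 A through the full plate area.
An Ampèrian loop of radius r encloses a fraction (r/R)² of I_d. Then B·2πr = μ₀ I_d (r/R)², giving B = μ₀ I_d r/(2πR²) = 5.06×10^-9 T.

5.06×10^-9 T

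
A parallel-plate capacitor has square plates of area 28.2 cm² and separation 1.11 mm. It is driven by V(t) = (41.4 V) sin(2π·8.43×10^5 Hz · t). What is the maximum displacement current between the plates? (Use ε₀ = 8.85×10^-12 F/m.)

4.93×10^-3 A

The displacement current equals the conduction current C dV/dt, which peaks at C V₀ ω.
With C = ε₀A/d = (8.85×10^-12)(2.82×10^-3)/(1.11×10^-3) = 2.248×10^-11 F and ω = 2πf = 5.297×10^6 rad/s, I_d,max = (2.248×10^-11)(41.4)(5.297×10^6) = 4.93×10^-3 A.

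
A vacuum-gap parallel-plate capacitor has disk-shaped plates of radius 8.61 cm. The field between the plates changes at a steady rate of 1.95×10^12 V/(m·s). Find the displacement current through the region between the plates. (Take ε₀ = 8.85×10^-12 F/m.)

0.402 A

I_d = ε₀ A (dE/dt) = (8.85×10^-12)(0.02329 m²)(1.95×10^12) = 0.402 A.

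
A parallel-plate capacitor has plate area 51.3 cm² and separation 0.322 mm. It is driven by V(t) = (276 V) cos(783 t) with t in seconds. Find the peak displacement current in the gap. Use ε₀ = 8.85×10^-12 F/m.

(dE/dt)_max = V₀ω/d = 6.711×10^8 V/(m·s); ω = 783 rad/s.
I_d,max = ε₀ A (dE/dt)_max = (8.85×10^-12)(5.13×10^-3)(6.711×10^8) = 3.05×10^-5 A.

3.05×10^-5 A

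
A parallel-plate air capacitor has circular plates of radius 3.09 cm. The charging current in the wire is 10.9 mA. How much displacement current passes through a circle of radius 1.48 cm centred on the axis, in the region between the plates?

2.50×10^-3 A

Between the plates the displacement current equals the wire current: I_d = 10.9 mA = 0.0109 A.
The field is uniform, so I_d,enc = I_d (r/R)² = (0.0109)(1.48/3.09)² = 2.50×10^-3 A.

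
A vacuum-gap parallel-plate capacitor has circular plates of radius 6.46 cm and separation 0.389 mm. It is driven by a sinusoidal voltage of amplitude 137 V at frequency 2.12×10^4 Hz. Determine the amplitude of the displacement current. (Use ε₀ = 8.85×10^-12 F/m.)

5.44×10^-3 A

(dE/dt)_max = V₀ω/d = 4.691×10^10 V/(m·s); ω = 2πf = 1.332×10^5 rad/s.
I_d,max = ε₀ A (dE/dt)_max = (8.85×10^-12)(0.01311)(4.691×10^10) = 5.44×10^-3 A.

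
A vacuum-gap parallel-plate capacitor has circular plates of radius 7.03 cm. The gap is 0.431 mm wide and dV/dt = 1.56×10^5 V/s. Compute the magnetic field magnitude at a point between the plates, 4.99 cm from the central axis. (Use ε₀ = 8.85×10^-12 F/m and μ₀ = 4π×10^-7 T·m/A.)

1.00×10^-10 T

With E = V/d, dE/dt = 3.619×10^8 V/(m·s) and πR² = 0.01553 m², giving I_d = ε₀ πR² dE/dt = 4.974×10^-5 A.
For r < R the Ampère–Maxwell law gives B(2πr) = μ₀ I_d (r²/R²), so B = μ₀ I_d r/(2πR²) = (4π×10^-7)(4.974×10^-5)(0.0499)/(2π·0.0703²) = 1.00×10^-10 T.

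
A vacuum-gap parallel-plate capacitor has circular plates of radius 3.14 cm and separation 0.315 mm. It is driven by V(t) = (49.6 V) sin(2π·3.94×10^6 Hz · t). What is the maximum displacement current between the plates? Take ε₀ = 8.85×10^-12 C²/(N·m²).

C = ε₀A/d = (8.85×10^-12)(3.097×10^-3)/(3.15×10^-4) = 8.701×10^-11 F; ω = 2πf = 2.476×10^7 rad/s.
I_d = C dV/dt, so |I_d|_max = C V₀ ω = (8.701×10^-11)(49.6)(2.476×10^7) = 0.107 A.

0.107 A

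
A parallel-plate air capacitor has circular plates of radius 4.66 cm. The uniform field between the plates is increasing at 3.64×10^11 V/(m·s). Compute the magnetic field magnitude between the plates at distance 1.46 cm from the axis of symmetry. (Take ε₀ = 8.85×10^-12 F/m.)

Total displacement current: I_d = ε₀(πR²)(dE/dt) = (8.85×10^-12)(6.822×10^-3)(3.64×10^11) = 0.02198 A.
An Ampèrian loop of radius r encloses a fraction (r/R)² of I_d. Then B·2πr = μ₀ I_d (r/R)², giving B = μ₀ I_d r/(2πR²) = 2.96×10^-8 T.

2.96×10^-8 T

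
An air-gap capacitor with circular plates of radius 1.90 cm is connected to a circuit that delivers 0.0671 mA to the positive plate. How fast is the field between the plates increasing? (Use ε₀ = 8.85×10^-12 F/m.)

Charge continuity gives I_d = I = 6.71×10^-5 A between the plates.
Inverting I_d = ε₀ A dE/dt gives dE/dt = 6.71×10^-5 / (8.85×10^-12 · 1.134×10^-3) = 6.69×10^9 V/(m·s).

6.69×10^9 V/(m·s)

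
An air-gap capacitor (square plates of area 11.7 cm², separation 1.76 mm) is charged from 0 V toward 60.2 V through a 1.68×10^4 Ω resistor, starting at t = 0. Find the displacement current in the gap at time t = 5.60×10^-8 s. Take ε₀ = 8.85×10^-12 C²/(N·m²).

2.03×10^-3 A

With C = ε₀A/d = (8.85×10^-12)(1.17×10^-3)/(1.76×10^-3) = 5.883×10^-12 F, the time constant is τ = RC = 9.883×10^-8 s, so t/τ = 0.5666 and e^(−t/τ) = 0.5675.
I_d = I_cond = (V₀/R) e^(−t/τ) = (3.583×10^-3)(0.5675) = 2.03×10^-3 A.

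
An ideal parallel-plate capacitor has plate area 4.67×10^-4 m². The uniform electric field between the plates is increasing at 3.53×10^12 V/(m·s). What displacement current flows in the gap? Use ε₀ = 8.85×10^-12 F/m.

0.0146 A

The displacement current is ε₀ times dΦ_E/dt = ε₀ A dE/dt = (8.85×10^-12)(4.67×10^-4)(3.53×10^12) = 0.0146 A.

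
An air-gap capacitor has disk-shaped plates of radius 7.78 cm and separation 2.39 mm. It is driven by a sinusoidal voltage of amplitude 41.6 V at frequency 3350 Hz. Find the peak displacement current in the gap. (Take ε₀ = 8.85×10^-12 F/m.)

The displacement current equals the conduction current C dV/dt, which peaks at C V₀ ω.
With C = ε₀A/d = (8.85×10^-12)(0.01902)/(2.39×10^-3) = 7.043×10^-11 F and ω = 2πf = 2.105×10^4 rad/s, I_d,max = (7.043×10^-11)(41.6)(2.105×10^4) = 6.17×10^-5 A.

6.17×10^-5 A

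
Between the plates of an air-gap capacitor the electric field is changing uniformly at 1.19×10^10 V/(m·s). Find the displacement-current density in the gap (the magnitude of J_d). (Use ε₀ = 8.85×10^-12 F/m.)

0.105 A/m²

J_d = ε₀ dE/dt = (8.85×10^-12)(1.19×10^10) = 0.105 A/m².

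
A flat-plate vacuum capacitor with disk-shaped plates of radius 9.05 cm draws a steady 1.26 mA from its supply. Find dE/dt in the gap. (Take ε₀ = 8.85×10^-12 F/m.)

5.53×10^9 V/(m·s)

The displacement current between the plates equals the conduction current, I_d = 1.26 mA.
Then dE/dt = I_d/(ε₀A) = 5.53×10^9 V/(m·s).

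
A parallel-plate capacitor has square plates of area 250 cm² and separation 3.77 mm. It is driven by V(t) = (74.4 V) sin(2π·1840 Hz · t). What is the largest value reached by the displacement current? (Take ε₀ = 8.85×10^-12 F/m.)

C = ε₀A/d = (8.85×10^-12)(0.0250)/(3.77×10^-3) = 5.869×10^-11 F; ω = 2πf = 1.156×10^4 rad/s.
I_d = C dV/dt, so |I_d|_max = C V₀ ω = (5.869×10^-11)(74.4)(1.156×10^4) = 5.05×10^-5 A.

5.05×10^-5 A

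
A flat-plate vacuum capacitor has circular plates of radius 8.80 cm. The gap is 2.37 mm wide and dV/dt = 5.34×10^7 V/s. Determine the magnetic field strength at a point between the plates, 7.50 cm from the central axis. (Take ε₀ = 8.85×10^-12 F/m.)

9.40×10^-9 T

I_d = C dV/dt with C = ε₀πR²/d = 9.085×10^-11 F, so I_d = (9.085×10^-11)(5.34×10^7) = 4.851×10^-3 A.
For r < R the Ampère–Maxwell law gives B(2πr) = μ₀ I_d (r²/R²), so B = μ₀ I_d r/(2πR²) = (4π×10^-7)(4.851×10^-3)(0.0750)/(2π·0.0880²) = 9.40×10^-9 T.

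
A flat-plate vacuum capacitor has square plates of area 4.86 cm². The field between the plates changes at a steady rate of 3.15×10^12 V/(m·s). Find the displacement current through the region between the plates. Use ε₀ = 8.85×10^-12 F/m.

With a uniform field, Φ_E = EA, so I_d = ε₀ A dE/dt = 0.0135 A.

0.0135 A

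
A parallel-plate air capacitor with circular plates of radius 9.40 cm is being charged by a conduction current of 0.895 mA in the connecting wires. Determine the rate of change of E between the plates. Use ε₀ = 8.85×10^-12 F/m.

The displacement current between the plates equals the conduction current, I_d = 0.895 mA.
Then dE/dt = I_d/(ε₀A) = 3.64×10^9 V/(m·s).

3.64×10^9 V/(m·s)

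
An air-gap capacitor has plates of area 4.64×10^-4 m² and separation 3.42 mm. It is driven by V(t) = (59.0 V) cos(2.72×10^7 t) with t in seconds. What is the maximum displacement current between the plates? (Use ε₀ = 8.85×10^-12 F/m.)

1.93×10^-3 A

(dE/dt)_max = V₀ω/d = 4.692×10^11 V/(m·s); ω = 2.72×10^7 rad/s.
I_d,max = ε₀ A (dE/dt)_max = (8.85×10^-12)(4.64×10^-4)(4.692×10^11) = 1.93×10^-3 A.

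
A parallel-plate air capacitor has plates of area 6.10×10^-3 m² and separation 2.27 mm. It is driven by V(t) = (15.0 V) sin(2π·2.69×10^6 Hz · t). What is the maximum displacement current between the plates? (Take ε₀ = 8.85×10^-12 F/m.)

C = ε₀A/d = (8.85×10^-12)(6.10×10^-3)/(2.27×10^-3) = 2.378×10^-11 F; ω = 2πf = 1.690×10^7 rad/s.
I_d = C dV/dt, so |I_d|_max = C V₀ ω = (2.378×10^-11)(15.0)(1.690×10^7) = 6.03×10^-3 A.

6.03×10^-3 A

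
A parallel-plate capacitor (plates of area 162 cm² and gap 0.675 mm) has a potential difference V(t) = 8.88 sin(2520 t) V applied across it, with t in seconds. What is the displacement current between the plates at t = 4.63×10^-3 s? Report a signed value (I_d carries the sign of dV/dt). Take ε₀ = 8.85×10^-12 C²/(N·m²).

dE/dt = (V₀ω/d)·cos(ωt) with ωt = 11.6676 rad: (8.88)(2520)(0.6226)/(6.75×10^-4) = 2.064×10^7 V/(m·s).
I_d = ε₀ A dE/dt = (8.85×10^-12)(0.0162)(2.064×10^7) = 2.96×10^-6 A.

2.96×10^-6 A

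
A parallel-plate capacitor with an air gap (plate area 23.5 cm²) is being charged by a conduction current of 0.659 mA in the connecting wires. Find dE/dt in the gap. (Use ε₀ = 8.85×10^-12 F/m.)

3.17×10^10 V/(m·s)

The displacement current between the plates equals the conduction current, I_d = 0.659 mA.
Since I_d = ε₀ A dE/dt, dE/dt = I_d/(ε₀A) = (6.59×10^-4)/((8.85×10^-12)(2.35×10^-3)) = 3.17×10^10 V/(m·s).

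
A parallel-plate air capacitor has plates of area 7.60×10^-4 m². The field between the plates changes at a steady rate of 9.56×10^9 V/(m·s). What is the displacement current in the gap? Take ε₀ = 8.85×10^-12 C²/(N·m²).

6.43×10^-5 A

With a uniform field, Φ_E = EA, so I_d = ε₀ A dE/dt = 6.43×10^-5 A.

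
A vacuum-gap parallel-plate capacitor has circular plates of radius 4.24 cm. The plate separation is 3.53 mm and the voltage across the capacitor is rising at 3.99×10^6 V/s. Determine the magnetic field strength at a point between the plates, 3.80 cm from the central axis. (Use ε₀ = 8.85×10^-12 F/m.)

I_d = C dV/dt with C = ε₀πR²/d = 1.416×10^-11 F, so I_d = (1.416×10^-11)(3.99×10^6) = 5.650×10^-5 A.
∮B·dl = μ₀ I_d,enc with I_d,enc = I_d r²/R² = 4.538×10^-5 A; so B = μ₀ I_d,enc/(2πr) = 2.39×10^-10 T.

2.39×10^-10 T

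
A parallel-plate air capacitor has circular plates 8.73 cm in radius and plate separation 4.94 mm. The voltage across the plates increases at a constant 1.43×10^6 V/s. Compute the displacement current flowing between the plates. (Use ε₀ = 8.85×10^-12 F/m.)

6.13×10^-5 A

The field between the plates is E = V/d, so dE/dt = (1.43×10^6)/(4.94×10^-3 m) = 2.895×10^8 V/(m·s).
I_d = ε₀ A (dE/dt) = (8.85×10^-12)(0.02394)(2.895×10^8) = 6.13×10^-5 A.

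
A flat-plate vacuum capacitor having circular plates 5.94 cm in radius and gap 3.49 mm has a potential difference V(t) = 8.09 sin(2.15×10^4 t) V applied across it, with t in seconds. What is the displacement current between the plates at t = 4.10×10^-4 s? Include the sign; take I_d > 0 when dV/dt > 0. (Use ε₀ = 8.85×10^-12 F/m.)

-4.01×10^-6 A

dV/dt = (8.09)(2.15×10^4)·cos(8.815) = -1.426×10^5 V/s.
I_d = C dV/dt with C = ε₀A/d = (8.85×10^-12)(0.01108)/(3.49×10^-3) = 2.810×10^-11 F, so I_d = (2.810×10^-11)(-1.426×10^5) = -4.01×10^-6 A.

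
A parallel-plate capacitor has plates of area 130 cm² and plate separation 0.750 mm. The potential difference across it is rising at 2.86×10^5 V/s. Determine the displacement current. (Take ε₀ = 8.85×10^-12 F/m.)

4.39×10^-5 A

The field between the plates is E = V/d, so dE/dt = (2.86×10^5)/(7.50×10^-4 m) = 3.813×10^8 V/(m·s).
I_d = ε₀ A (dE/dt) = (8.85×10^-12)(0.0130)(3.813×10^8) = 4.39×10^-5 A.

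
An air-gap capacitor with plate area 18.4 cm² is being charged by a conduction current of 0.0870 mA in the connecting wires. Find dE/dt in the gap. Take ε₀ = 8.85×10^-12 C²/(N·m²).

The displacement current between the plates equals the conduction current, I_d = 0.0870 mA.
Since I_d = ε₀ A dE/dt, dE/dt = I_d/(ε₀A) = (8.70×10^-5)/((8.85×10^-12)(1.84×10^-3)) = 5.34×10^9 V/(m·s).

5.34×10^9 V/(m·s)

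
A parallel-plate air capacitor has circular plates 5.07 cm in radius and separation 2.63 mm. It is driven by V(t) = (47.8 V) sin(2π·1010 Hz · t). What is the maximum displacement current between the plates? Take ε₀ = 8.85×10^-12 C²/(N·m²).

8.24×10^-6 A

The displacement current equals the conduction current C dV/dt, which peaks at C V₀ ω.
With C = ε₀A/d = (8.85×10^-12)(8.075×10^-3)/(2.63×10^-3) = 2.717×10^-11 F and ω = 2πf = 6346 rad/s, I_d,max = (2.717×10^-11)(47.8)(6346) = 8.24×10^-6 A.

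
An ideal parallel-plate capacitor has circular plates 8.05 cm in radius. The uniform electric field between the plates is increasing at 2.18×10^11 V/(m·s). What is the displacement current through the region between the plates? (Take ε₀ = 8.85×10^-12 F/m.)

0.0393 A

I_d = ε₀ A (dE/dt) = (8.85×10^-12)(0.02036 m²)(2.18×10^11) = 0.0393 A.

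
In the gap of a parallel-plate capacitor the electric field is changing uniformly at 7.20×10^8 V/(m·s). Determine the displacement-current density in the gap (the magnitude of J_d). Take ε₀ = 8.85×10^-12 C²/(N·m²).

The displacement-current density is ε₀ ∂E/∂t = (8.85×10^-12)(7.20×10^8) = 6.37×10^-3 A/m².

6.37×10^-3 A/m²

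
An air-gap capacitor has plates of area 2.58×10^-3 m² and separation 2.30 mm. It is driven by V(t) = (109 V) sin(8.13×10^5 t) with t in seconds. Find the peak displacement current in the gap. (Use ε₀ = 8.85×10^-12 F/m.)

8.80×10^-4 A

The displacement current equals the conduction current C dV/dt, which peaks at C V₀ ω.
With C = ε₀A/d = (8.85×10^-12)(2.58×10^-3)/(2.30×10^-3) = 9.927×10^-12 F and ω = 8.13×10^5 rad/s, I_d,max = (9.927×10^-12)(109)(8.13×10^5) = 8.80×10^-4 A.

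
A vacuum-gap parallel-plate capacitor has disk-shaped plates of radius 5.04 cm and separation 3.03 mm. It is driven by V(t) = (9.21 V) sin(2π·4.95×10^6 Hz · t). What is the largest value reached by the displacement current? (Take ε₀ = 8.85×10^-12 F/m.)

C = ε₀A/d = (8.85×10^-12)(7.980×10^-3)/(3.03×10^-3) = 2.331×10^-11 F; ω = 2πf = 3.110×10^7 rad/s.
I_d = C dV/dt, so |I_d|_max = C V₀ ω = (2.331×10^-11)(9.21)(3.110×10^7) = 6.68×10^-3 A.

6.68×10^-3 A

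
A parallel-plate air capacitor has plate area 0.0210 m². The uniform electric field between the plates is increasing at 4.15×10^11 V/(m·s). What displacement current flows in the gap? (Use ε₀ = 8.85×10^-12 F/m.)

The displacement current is ε₀ times dΦ_E/dt = ε₀ A dE/dt = (8.85×10^-12)(0.0210)(4.15×10^11) = 0.0771 A.

0.0771 A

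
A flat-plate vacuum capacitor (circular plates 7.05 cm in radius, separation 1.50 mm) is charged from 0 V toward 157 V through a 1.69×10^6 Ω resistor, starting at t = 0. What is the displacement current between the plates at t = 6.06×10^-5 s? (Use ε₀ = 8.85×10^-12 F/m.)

C = ε₀A/d = (8.85×10^-12)(0.01561)/(1.50×10^-3) = 9.210×10^-11 F, so τ = RC = 1.556×10^-4 s.
The conduction current is I(t) = (V₀/R) e^(−t/τ), and the displacement current between the plates equals it.
t/τ = 0.3895; I_d = (157/1.69×10^6) · e^(−0.3895) = (9.290×10^-5)(0.6774) = 6.29×10^-5 A.

6.29×10^-5 A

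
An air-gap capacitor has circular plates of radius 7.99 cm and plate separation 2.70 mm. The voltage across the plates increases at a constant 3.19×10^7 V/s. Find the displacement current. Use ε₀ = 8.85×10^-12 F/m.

E = V/d so dE/dt = (dV/dt)/d = 1.181×10^10 V/(m·s), and I_d = ε₀ A dE/dt = (8.85×10^-12)(0.02006)(1.181×10^10) = 2.10×10^-3 A.

2.10×10^-3 A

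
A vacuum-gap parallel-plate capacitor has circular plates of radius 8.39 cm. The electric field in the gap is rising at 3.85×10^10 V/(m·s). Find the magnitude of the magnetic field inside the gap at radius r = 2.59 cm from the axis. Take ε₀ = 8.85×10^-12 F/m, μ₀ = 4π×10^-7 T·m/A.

Through the whole plate area (πR² = 0.02211 m²), I_d = ε₀ πR² dE/dt = 7.533×10^-3 A.
For r < R the Ampère–Maxwell law gives B(2πr) = μ₀ I_d (r²/R²), so B = μ₀ I_d r/(2πR²) = (4π×10^-7)(7.533×10^-3)(0.0259)/(2π·0.0839²) = 5.54×10^-9 T.

5.54×10^-9 T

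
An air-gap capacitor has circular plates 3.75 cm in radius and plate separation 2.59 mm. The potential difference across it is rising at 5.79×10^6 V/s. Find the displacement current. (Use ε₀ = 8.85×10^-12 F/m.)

8.74×10^-5 A

The field between the plates is E = V/d, so dE/dt = (5.79×10^6)/(2.59×10^-3 m) = 2.236×10^9 V/(m·s).
I_d = ε₀ A (dE/dt) = (8.85×10^-12)(4.418×10^-3)(2.236×10^9) = 8.74×10^-5 A.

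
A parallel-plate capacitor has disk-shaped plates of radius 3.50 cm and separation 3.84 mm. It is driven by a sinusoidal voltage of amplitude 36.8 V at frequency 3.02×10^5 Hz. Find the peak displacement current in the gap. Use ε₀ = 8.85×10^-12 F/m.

6.19×10^-4 A

C = ε₀A/d = (8.85×10^-12)(3.848×10^-3)/(3.84×10^-3) = 8.868×10^-12 F; ω = 2πf = 1.898×10^6 rad/s.
I_d = C dV/dt, so |I_d|_max = C V₀ ω = (8.868×10^-12)(36.8)(1.898×10^6) = 6.19×10^-4 A.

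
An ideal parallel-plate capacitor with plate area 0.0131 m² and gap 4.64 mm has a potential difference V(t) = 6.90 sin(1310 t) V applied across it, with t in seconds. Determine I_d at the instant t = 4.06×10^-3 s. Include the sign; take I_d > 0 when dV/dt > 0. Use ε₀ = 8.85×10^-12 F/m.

1.29×10^-7 A

dV/dt = (6.90)(1310)·cos(5.3186) = 5150 V/s.
I_d = C dV/dt with C = ε₀A/d = (8.85×10^-12)(0.0131)/(4.64×10^-3) = 2.499×10^-11 F, so I_d = (2.499×10^-11)(5150) = 1.29×10^-7 A.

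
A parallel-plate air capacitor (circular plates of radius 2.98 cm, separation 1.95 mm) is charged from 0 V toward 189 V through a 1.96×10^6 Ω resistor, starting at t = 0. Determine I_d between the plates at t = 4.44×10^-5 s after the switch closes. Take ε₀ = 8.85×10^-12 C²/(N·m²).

1.61×10^-5 A

With C = ε₀A/d = (8.85×10^-12)(2.790×10^-3)/(1.95×10^-3) = 1.266×10^-11 F, the time constant is τ = RC = 2.481×10^-5 s, so t/τ = 1.790 and e^(−t/τ) = 0.1670.
I_d = I_cond = (V₀/R) e^(−t/τ) = (9.643×10^-5)(0.1670) = 1.61×10^-5 A.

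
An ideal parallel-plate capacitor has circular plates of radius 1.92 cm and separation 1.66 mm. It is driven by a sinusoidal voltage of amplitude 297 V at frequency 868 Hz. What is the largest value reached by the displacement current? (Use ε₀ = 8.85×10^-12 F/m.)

(dE/dt)_max = V₀ω/d = 9.758×10^8 V/(m·s); ω = 2πf = 5454 rad/s.
I_d,max = ε₀ A (dE/dt)_max = (8.85×10^-12)(1.158×10^-3)(9.758×10^8) = 1.00×10^-5 A.

1.00×10^-5 A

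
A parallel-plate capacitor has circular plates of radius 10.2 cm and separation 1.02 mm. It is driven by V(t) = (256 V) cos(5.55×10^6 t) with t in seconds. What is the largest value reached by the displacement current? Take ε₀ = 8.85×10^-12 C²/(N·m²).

0.403 A

C = ε₀A/d = (8.85×10^-12)(0.03269)/(1.02×10^-3) = 2.836×10^-10 F; ω = 5.55×10^6 rad/s.
I_d = C dV/dt, so |I_d|_max = C V₀ ω = (2.836×10^-10)(256)(5.55×10^6) = 0.403 A.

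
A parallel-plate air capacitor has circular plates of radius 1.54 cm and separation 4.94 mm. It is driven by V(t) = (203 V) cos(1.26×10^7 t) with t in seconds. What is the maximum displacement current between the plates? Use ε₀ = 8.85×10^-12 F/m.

C = ε₀A/d = (8.85×10^-12)(7.451×10^-4)/(4.94×10^-3) = 1.335×10^-12 F; ω = 1.26×10^7 rad/s.
I_d = C dV/dt, so |I_d|_max = C V₀ ω = (1.335×10^-12)(203)(1.26×10^7) = 3.41×10^-3 A.

3.41×10^-3 A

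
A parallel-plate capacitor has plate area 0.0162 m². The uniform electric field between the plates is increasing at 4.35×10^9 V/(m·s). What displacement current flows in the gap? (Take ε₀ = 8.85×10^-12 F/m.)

6.24×10^-4 A

I_d = ε₀ A (dE/dt) = (8.85×10^-12)(0.0162 m²)(4.35×10^9) = 6.24×10^-4 A.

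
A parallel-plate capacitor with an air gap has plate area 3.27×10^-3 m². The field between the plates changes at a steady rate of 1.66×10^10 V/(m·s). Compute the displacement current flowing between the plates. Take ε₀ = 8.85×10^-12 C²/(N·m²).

I_d = ε₀ A (dE/dt) = (8.85×10^-12)(3.27×10^-3 m²)(1.66×10^10) = 4.80×10^-4 A.

4.80×10^-4 A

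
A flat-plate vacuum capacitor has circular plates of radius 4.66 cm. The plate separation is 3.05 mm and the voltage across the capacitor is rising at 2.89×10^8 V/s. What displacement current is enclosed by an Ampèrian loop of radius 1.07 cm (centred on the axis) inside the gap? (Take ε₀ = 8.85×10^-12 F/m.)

3.02×10^-4 A

dE/dt = (dV/dt)/d = 9.475×10^10 V/(m·s); I_d = ε₀(πR²)(dE/dt) = (8.85×10^-12)(6.822×10^-3)(9.475×10^10) = 5.721×10^-3 A.
The field is uniform, so I_d,enc = I_d (r/R)² = (5.721×10^-3)(1.07/4.66)² = 3.02×10^-4 A.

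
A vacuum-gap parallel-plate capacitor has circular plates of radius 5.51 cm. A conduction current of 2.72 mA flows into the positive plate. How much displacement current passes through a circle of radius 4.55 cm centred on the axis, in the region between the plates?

1.85×10^-3 A

Between the plates the displacement current equals the wire current: I_d = 2.72 mA = 2.72×10^-3 A.
The field is uniform, so I_d,enc = I_d (r/R)² = (2.72×10^-3)(4.55/5.51)² = 1.85×10^-3 A.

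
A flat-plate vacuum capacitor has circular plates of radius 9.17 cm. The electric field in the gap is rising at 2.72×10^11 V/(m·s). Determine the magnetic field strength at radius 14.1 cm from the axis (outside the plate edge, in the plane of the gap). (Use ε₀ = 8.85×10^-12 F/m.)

Through the whole plate area (πR² = 0.02642 m²), I_d = ε₀ πR² dE/dt = 0.06360 A.
For r ≥ R the full I_d is enclosed: B = μ₀ I_d/(2πr) = (4π×10^-7)(0.06360)/(2π·0.141) = 9.02×10^-8 T.

9.02×10^-8 T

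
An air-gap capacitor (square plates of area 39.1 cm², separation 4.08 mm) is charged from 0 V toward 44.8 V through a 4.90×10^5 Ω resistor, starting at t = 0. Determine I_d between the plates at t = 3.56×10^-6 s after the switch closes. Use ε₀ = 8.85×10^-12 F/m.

3.88×10^-5 A

With C = ε₀A/d = (8.85×10^-12)(3.91×10^-3)/(4.08×10^-3) = 8.481×10^-12 F, the time constant is τ = RC = 4.156×10^-6 s, so t/τ = 0.8566 and e^(−t/τ) = 0.4246.
I_d = I_cond = (V₀/R) e^(−t/τ) = (9.143×10^-5)(0.4246) = 3.88×10^-5 A.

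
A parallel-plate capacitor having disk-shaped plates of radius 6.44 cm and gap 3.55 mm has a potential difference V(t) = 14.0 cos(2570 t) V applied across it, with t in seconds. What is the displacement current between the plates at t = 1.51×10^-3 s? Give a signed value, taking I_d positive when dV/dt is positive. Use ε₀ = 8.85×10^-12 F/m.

7.87×10^-7 A

C = ε₀A/d = (8.85×10^-12)(0.01303)/(3.55×10^-3) = 3.248×10^-11 F. dV/dt = V₀ω·−sin(ωt); at ωt = 3.8807 rad this factor is 0.6736.
I_d = C dV/dt = (3.248×10^-11)(14.0)(2570)(0.6736) = 7.87×10^-7 A.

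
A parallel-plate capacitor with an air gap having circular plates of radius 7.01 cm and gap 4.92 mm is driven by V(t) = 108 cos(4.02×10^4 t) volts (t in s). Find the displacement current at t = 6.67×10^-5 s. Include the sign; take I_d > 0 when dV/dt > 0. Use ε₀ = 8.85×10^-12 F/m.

C = ε₀A/d = (8.85×10^-12)(0.01544)/(4.92×10^-3) = 2.777×10^-11 F. dV/dt = V₀ω·−sin(ωt); at ωt = 2.68134 rad this factor is -0.4442.
I_d = C dV/dt = (2.777×10^-11)(108)(4.02×10^4)(-0.4442) = -5.36×10^-5 A.

-5.36×10^-5 A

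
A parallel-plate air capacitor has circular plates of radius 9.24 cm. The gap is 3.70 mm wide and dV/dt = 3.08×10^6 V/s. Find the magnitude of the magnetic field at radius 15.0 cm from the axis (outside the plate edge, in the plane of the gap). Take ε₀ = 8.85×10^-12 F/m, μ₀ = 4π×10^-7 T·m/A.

2.63×10^-10 T

dE/dt = (dV/dt)/d = 8.324×10^8 V/(m·s); I_d = ε₀(πR²)(dE/dt) = (8.85×10^-12)(0.02682)(8.324×10^8) = 1.976×10^-4 A.
For r ≥ R the full I_d is enclosed: B = μ₀ I_d/(2πr) = (4π×10^-7)(1.976×10^-4)/(2π·0.150) = 2.63×10^-10 T.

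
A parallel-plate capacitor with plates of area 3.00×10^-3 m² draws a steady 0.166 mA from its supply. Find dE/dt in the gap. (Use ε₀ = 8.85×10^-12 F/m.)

6.25×10^9 V/(m·s)

By continuity, I_d in the gap equals the 0.166 mA flowing in the wire.
Inverting I_d = ε₀ A dE/dt gives dE/dt = 1.66×10^-4 / (8.85×10^-12 · 3.00×10^-3) = 6.25×10^9 V/(m·s).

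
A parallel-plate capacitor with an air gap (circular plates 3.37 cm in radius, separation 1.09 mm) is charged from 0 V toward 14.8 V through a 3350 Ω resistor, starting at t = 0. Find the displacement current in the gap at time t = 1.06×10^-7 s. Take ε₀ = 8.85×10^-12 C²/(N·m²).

C = ε₀A/d = (8.85×10^-12)(3.568×10^-3)/(1.09×10^-3) = 2.897×10^-11 F, so τ = RC = 9.705×10^-8 s.
The conduction current is I(t) = (V₀/R) e^(−t/τ), and the displacement current between the plates equals it.
t/τ = 1.092; I_d = (14.8/3350) · e^(−1.092) = (4.418×10^-3)(0.3355) = 1.48×10^-3 A.

1.48×10^-3 A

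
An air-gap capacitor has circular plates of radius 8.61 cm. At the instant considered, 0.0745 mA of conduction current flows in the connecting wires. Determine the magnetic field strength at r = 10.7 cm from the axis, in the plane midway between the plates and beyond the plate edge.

1.39×10^-10 T

Between the plates the displacement current equals the wire current: I_d = 0.0745 mA = 7.45×10^-5 A.
Outside the plates the loop encloses all of I_d, so B·2πr = μ₀ I_d and B = 1.39×10^-10 T.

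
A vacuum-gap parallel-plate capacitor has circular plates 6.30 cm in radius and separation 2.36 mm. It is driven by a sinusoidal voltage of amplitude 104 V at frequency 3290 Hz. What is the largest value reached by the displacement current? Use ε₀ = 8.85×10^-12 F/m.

C = ε₀A/d = (8.85×10^-12)(0.01247)/(2.36×10^-3) = 4.676×10^-11 F; ω = 2πf = 2.067×10^4 rad/s.
I_d = C dV/dt, so |I_d|_max = C V₀ ω = (4.676×10^-11)(104)(2.067×10^4) = 1.01×10^-4 A.

1.01×10^-4 A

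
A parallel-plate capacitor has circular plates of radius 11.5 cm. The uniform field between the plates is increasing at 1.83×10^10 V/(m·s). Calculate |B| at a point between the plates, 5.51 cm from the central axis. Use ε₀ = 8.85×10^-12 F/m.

5.61×10^-9 T

Through the whole plate area (πR² = 0.04155 m²), I_d = ε₀ πR² dE/dt = 6.729×10^-3 A.
An Ampèrian loop of radius r encloses a fraction (r/R)² of I_d. Then B·2πr = μ₀ I_d (r/R)², giving B = μ₀ I_d r/(2πR²) = 5.61×10^-9 T.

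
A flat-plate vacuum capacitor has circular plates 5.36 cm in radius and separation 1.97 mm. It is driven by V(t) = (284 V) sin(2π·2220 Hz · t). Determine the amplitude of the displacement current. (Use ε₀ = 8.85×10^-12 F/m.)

1.61×10^-4 A

(dE/dt)_max = V₀ω/d = 2.011×10^9 V/(m·s); ω = 2πf = 1.395×10^4 rad/s.
I_d,max = ε₀ A (dE/dt)_max = (8.85×10^-12)(9.026×10^-3)(2.011×10^9) = 1.61×10^-4 A.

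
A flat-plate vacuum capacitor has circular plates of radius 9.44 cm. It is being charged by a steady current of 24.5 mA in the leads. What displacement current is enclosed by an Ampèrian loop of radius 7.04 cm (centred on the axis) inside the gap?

Between the plates the displacement current equals the wire current: I_d = 24.5 mA = 0.0245 A.
The field is uniform, so I_d,enc = I_d (r/R)² = (0.0245)(7.04/9.44)² = 0.0136 A.

0.0136 A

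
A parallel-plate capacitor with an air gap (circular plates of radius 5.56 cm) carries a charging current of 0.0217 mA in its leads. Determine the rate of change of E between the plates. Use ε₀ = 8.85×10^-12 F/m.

By continuity, I_d in the gap equals the 0.0217 mA flowing in the wire.
Inverting I_d = ε₀ A dE/dt gives dE/dt = 2.17×10^-5 / (8.85×10^-12 · 9.712×10^-3) = 2.52×10^8 V/(m·s).

2.52×10^8 V/(m·s)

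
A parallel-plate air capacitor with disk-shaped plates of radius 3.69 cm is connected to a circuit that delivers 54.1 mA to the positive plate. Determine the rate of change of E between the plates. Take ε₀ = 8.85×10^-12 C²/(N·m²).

1.43×10^12 V/(m·s)

Charge continuity gives I_d = I = 0.0541 A between the plates.
Then dE/dt = I_d/(ε₀A) = 1.43×10^12 V/(m·s).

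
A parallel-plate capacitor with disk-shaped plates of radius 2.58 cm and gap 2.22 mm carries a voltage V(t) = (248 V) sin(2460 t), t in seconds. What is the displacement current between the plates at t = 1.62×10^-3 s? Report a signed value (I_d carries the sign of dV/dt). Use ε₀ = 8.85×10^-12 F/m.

dV/dt = (248)(2460)·cos(3.9852) = -4.056×10^5 V/s.
I_d = C dV/dt with C = ε₀A/d = (8.85×10^-12)(2.091×10^-3)/(2.22×10^-3) = 8.336×10^-12 F, so I_d = (8.336×10^-12)(-4.056×10^5) = -3.38×10^-6 A.

-3.38×10^-6 A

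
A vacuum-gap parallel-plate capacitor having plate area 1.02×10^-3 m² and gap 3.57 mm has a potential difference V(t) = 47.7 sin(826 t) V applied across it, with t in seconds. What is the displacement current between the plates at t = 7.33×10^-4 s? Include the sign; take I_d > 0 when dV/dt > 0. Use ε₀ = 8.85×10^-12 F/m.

C = ε₀A/d = (8.85×10^-12)(1.02×10^-3)/(3.57×10^-3) = 2.529×10^-12 F. dV/dt = V₀ω·cos(ωt); at ωt = 0.605458 rad this factor is 0.8222.
I_d = C dV/dt = (2.529×10^-12)(47.7)(826)(0.8222) = 8.19×10^-8 A.

8.19×10^-8 A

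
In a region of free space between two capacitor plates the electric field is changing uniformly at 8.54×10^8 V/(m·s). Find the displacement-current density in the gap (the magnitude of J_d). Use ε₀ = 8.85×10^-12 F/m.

The displacement-current density is ε₀ ∂E/∂t = (8.85×10^-12)(8.54×10^8) = 7.56×10^-3 A/m².

7.56×10^-3 A/m²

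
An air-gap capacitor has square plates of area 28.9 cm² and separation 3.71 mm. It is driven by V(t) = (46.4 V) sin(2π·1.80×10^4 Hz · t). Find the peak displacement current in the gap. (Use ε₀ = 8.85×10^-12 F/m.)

C = ε₀A/d = (8.85×10^-12)(2.89×10^-3)/(3.71×10^-3) = 6.894×10^-12 F; ω = 2πf = 1.131×10^5 rad/s.
I_d = C dV/dt, so |I_d|_max = C V₀ ω = (6.894×10^-12)(46.4)(1.131×10^5) = 3.62×10^-5 A.

3.62×10^-5 A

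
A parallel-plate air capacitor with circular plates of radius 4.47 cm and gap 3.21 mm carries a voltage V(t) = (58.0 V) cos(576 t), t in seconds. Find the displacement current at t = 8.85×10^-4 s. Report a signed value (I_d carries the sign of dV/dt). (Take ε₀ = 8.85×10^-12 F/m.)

-2.82×10^-7 A

dE/dt = (V₀ω/d)·−sin(ωt) with ωt = 0.50976 rad: (58.0)(576)(-0.4880)/(3.21×10^-3) = -5.079×10^6 V/(m·s).
I_d = ε₀ A dE/dt = (8.85×10^-12)(6.277×10^-3)(-5.079×10^6) = -2.82×10^-7 A.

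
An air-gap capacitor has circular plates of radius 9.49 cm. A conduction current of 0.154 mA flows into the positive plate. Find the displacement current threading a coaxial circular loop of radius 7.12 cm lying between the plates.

8.67×10^-5 A

No conduction current crosses the gap, so I_d there equals the 1.54×10^-4 A in the leads.
Since J_d is uniform, the enclosed fraction is (r/R)² = 0.5629, giving I_d,enc = 8.67×10^-5 A.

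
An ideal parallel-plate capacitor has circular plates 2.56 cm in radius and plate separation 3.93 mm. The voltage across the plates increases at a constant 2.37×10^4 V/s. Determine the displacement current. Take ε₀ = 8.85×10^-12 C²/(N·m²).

The displacement current equals the charging current C dV/dt. With C = ε₀A/d = (8.85×10^-12)(2.059×10^-3)/(3.93×10^-3) = 4.637×10^-12 F, I_d = (4.637×10^-12)(2.37×10^4) = 1.10×10^-7 A.

1.10×10^-7 A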